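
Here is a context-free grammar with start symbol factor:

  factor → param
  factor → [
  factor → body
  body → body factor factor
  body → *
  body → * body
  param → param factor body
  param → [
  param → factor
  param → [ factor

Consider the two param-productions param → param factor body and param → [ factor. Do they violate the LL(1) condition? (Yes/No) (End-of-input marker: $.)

FIRST(param factor body) = { *, [ } and FIRST([ factor) = { [ }.
Both contain [, so the two alternatives are not disjoint — LL(1) conflict.

Yes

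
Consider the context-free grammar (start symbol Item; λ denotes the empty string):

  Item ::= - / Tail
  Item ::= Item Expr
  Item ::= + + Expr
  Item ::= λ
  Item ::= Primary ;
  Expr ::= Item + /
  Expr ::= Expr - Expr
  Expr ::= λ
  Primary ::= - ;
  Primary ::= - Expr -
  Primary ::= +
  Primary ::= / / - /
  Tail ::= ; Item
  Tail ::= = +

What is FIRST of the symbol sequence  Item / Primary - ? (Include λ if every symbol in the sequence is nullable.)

{ +, -, / }

Add FIRST(Item)\{λ} = { +, -, / }; Item is nullable, continue.
/ is a terminal; add {/} and stop.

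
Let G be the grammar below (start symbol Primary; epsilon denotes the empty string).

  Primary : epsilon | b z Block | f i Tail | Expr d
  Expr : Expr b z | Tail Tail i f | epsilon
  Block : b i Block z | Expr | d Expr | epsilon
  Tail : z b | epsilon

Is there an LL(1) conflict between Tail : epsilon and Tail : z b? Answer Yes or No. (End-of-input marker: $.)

Yes

FIRST(epsilon) = { epsilon } and FIRST(z b) = { z }.
The first alternative is nullable and FOLLOW(Tail) = { $, i, z } shares z with FIRST of the second — conflict.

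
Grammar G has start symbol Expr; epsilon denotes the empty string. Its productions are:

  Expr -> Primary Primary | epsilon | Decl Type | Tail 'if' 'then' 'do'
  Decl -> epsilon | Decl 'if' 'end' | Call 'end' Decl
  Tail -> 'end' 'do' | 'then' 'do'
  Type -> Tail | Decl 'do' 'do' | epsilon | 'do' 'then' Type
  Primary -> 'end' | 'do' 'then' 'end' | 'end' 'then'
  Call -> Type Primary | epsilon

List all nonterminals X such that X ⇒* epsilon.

Directly nullable (have an epsilon-production): Expr, Decl, Type, Call.
No other nonterminal has a production whose RHS symbols are all nullable.

{ Call, Decl, Expr, Type }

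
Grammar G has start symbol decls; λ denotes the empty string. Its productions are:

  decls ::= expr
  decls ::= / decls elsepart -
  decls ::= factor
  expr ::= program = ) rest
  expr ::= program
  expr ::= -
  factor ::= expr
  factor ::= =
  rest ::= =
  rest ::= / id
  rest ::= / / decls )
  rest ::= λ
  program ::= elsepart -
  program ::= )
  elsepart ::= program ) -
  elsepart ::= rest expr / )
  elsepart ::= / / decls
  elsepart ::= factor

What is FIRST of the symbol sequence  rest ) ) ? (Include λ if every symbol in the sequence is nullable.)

Add FIRST(rest)\{λ} = { /, = }; rest is nullable, continue.
) is a terminal; add {)} and stop.

{ ), /, = }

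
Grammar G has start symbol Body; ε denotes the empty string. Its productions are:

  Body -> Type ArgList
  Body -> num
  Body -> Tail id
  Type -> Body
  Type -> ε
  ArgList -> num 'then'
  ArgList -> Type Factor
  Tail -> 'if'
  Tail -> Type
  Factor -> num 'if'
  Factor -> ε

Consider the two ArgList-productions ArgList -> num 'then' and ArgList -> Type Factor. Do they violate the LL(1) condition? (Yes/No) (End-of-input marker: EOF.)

FIRST(num 'then') = { num } and FIRST(Type Factor) = { 'if', id, num, ε }.
Both contain num, so the two alternatives are not disjoint — LL(1) conflict.

Yes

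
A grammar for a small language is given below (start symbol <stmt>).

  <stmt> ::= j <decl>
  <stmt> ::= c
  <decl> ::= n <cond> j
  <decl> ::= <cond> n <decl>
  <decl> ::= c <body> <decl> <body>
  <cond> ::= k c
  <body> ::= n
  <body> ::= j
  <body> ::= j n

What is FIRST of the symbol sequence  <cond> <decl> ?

{ k }

Add FIRST(<cond>) = { k }; <cond> is not nullable, stop.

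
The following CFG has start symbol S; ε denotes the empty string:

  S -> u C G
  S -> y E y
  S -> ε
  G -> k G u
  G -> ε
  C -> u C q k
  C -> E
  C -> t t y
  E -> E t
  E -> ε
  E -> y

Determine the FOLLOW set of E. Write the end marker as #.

{ #, k, q, t, y }

In S -> y E y: add FIRST(y) = { y }.
In C -> E: E is at the end, add FOLLOW(C) = { #, k, q }.
In E -> E t: add FIRST(t) = { t }.
Union: FOLLOW(E) = { #, k, q, t, y }.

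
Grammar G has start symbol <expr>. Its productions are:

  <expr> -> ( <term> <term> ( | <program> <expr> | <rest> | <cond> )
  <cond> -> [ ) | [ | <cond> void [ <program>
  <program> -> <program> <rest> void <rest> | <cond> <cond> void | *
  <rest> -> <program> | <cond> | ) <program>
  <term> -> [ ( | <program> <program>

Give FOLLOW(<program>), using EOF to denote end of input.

In <expr> -> <program> <expr>: add FIRST(<expr>) = { (, ), *, [ }.
In <cond> -> <cond> void [ <program>: <program> is at the end, add FOLLOW(<cond>) = { EOF, (, ), *, [, void }.
In <program> -> <program> <rest> void <rest>: add FIRST(<rest> void <rest>) = { ), *, [ }.
In <rest> -> <program>: <program> is at the end, add FOLLOW(<rest>) = { EOF, (, ), *, [, void }.
In <rest> -> ) <program>: <program> is at the end, add FOLLOW(<rest>) = { EOF, (, ), *, [, void }.
In <term> -> <program> <program>: add FIRST(<program>) = { *, [ }.
In <term> -> <program> <program>: <program> is at the end, add FOLLOW(<term>) = { (, *, [ }.
Union: FOLLOW(<program>) = { EOF, (, ), *, [, void }.

{ EOF, (, ), *, [, void }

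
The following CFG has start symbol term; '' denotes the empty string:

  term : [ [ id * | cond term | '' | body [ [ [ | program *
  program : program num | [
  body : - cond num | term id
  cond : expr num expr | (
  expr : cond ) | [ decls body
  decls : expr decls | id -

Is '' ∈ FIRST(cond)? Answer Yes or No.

No

Nullable nonterminals: term.
No production of cond has an RHS whose symbols are all nullable, so cond is not nullable.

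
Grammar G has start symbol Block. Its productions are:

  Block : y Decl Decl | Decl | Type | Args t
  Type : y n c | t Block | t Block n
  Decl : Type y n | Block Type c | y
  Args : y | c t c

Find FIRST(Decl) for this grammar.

From Decl : Type y n: add FIRST(Type) = { t, y }.
From Decl : Block Type c: add FIRST(Block) = { c, t, y }.
Decl : y contributes {y}.
Union: FIRST(Decl) = { c, t, y }.

{ c, t, y }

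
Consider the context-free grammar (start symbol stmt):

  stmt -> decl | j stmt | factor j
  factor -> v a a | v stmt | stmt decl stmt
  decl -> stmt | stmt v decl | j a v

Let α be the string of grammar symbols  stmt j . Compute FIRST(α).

{ j, v }

Add FIRST(stmt) = { j, v }; stmt is not nullable, stop.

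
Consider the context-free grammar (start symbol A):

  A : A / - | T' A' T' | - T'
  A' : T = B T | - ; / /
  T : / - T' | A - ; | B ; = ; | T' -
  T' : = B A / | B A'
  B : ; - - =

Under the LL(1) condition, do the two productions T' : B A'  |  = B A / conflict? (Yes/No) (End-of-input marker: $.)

No

FIRST(B A') = { ; } and FIRST(= B A /) = { = }.
The FIRST sets are disjoint and neither alternative is nullable — no conflict.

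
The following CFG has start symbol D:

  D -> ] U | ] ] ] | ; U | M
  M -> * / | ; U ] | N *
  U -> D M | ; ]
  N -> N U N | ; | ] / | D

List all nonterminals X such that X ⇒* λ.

No nonterminal has an empty production or an RHS whose symbols are all nullable.

{ } (none)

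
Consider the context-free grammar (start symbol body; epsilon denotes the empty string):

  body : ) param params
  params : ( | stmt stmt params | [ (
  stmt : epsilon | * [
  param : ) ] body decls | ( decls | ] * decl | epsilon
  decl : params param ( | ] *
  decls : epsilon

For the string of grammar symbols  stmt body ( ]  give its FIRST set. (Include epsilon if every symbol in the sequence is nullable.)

{ ), * }

Add FIRST(stmt)\{epsilon} = { * }; stmt is nullable, continue.
Add FIRST(body) = { ) }; body is not nullable, stop.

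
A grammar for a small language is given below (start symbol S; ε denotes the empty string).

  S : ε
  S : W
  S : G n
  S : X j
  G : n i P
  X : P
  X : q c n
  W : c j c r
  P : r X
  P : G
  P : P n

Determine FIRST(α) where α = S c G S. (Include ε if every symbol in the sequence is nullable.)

Add FIRST(S)\{ε} = { c, n, q, r }; S is nullable, continue.
c is a terminal; add {c} and stop.

{ c, n, q, r }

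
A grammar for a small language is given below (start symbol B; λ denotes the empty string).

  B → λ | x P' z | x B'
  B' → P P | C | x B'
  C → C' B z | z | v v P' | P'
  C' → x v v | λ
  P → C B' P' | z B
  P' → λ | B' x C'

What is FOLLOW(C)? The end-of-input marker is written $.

In B' → C: C is at the end, add FOLLOW(B') = { $, v, x, z }.
In P → C B' P': add FIRST(B' P')\{λ} = { v, x, z }.
  Since B' P' is nullable, also add FOLLOW(P) = { $, v, x, z }.
Union: FOLLOW(C) = { $, v, x, z }.

{ $, v, x, z }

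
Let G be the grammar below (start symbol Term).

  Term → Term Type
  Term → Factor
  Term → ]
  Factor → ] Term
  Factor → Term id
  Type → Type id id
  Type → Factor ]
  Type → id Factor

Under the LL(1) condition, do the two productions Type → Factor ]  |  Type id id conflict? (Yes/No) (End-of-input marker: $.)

FIRST(Factor ]) = { ] } and FIRST(Type id id) = { ], id }.
Both contain ], so the two alternatives are not disjoint — LL(1) conflict.

Yes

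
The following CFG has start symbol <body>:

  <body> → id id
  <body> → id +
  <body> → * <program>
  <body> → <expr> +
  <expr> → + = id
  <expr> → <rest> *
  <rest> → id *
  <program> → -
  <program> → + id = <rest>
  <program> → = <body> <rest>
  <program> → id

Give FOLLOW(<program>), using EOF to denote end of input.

In <body> → * <program>: <program> is at the end, add FOLLOW(<body>) = { EOF, id }.
Union: FOLLOW(<program>) = { EOF, id }.

{ EOF, id }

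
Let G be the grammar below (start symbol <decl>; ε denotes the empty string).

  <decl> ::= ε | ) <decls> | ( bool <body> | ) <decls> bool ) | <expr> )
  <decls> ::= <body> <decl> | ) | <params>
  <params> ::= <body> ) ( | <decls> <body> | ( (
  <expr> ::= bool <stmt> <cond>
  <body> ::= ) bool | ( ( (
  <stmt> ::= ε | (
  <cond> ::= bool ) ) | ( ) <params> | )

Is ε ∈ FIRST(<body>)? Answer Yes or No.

No

Nullable nonterminals: <decl>, <stmt>.
No production of <body> has an RHS whose symbols are all nullable, so <body> is not nullable.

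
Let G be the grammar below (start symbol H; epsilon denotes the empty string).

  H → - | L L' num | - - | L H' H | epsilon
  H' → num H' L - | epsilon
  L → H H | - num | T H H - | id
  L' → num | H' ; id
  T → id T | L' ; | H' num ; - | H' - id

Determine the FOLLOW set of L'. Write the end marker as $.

In H → L L' num: add FIRST(num) = { num }.
In T → L' ;: add FIRST(;) = { ; }.
Union: FOLLOW(L') = { ;, num }.

{ ;, num }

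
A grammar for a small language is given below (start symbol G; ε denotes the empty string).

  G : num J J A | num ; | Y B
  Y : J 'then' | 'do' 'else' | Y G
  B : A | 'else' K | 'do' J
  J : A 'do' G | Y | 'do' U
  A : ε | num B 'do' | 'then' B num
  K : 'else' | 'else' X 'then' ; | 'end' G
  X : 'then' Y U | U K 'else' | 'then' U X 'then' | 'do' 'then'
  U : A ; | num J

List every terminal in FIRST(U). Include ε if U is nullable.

{ 'then', ;, num }

From U : A ;: A nullable, take FIRST(A) ∪ {;} = { 'then', ;, num }.
U : num J contributes {num}.
Union: FIRST(U) = { 'then', ;, num }.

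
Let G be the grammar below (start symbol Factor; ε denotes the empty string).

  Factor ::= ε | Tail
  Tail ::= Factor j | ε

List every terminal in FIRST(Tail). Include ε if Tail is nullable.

{ j, ε }

From Tail ::= Factor j: Factor nullable, take FIRST(Factor) ∪ {j} = { j }.
Tail ::= ε contributes ε.
Union: FIRST(Tail) = { j, ε }.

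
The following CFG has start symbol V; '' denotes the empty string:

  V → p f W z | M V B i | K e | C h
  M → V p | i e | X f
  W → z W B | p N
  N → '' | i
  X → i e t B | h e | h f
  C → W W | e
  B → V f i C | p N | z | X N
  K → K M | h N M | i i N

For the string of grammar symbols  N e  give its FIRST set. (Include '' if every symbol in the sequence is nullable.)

{ e, i }

Add FIRST(N)\{''} = { i }; N is nullable, continue.
e is a terminal; add {e} and stop.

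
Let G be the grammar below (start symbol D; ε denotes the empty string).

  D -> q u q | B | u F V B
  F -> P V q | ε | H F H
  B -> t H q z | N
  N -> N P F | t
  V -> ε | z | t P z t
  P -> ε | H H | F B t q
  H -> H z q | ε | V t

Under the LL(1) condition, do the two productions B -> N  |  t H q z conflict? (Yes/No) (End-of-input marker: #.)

Yes

FIRST(N) = { t } and FIRST(t H q z) = { t }.
Both contain t, so the two alternatives are not disjoint — LL(1) conflict.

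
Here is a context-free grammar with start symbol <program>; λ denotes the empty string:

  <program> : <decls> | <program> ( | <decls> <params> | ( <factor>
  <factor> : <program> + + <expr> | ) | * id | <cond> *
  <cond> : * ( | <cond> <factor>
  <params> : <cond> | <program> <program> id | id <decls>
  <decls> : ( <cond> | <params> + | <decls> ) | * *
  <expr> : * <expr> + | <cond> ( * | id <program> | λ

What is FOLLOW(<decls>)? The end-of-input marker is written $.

In <program> : <decls>: <decls> is at the end, add FOLLOW(<program>) = { $, (, ), *, +, id }.
In <program> : <decls> <params>: add FIRST(<params>) = { (, *, id }.
In <params> : id <decls>: <decls> is at the end, add FOLLOW(<params>) = { $, (, ), *, +, id }.
In <decls> : <decls> ): add FIRST()) = { ) }.
Union: FOLLOW(<decls>) = { $, (, ), *, +, id }.

{ $, (, ), *, +, id }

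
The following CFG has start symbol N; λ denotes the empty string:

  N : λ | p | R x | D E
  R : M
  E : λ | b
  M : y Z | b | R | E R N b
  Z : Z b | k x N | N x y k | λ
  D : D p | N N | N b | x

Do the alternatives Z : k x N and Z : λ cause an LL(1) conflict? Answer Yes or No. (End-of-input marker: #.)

FIRST(k x N) = { k } and FIRST(λ) = { λ }.
The second is nullable but FOLLOW(Z) = { b, p, x, y } is disjoint from FIRST of the first.

No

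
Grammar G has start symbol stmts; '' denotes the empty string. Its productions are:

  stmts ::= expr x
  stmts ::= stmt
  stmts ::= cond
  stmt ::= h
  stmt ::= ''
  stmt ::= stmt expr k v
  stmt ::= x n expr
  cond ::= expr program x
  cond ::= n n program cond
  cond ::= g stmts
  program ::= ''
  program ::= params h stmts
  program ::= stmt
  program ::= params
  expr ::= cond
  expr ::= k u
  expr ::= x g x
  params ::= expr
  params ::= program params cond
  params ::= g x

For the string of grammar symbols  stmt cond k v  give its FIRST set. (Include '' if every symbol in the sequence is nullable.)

{ g, h, k, n, x }

Add FIRST(stmt)\{''} = { g, h, k, n, x }; stmt is nullable, continue.
Add FIRST(cond) = { g, k, n, x }; cond is not nullable, stop.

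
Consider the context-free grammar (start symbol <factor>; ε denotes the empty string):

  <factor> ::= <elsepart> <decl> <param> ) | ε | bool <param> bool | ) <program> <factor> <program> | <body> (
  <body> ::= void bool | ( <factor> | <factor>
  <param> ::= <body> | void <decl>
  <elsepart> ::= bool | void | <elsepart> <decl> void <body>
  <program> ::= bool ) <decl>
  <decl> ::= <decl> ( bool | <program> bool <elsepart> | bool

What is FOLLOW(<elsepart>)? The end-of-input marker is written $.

{ $, (, ), bool, void }

In <factor> ::= <elsepart> <decl> <param> ): add FIRST(<decl> <param> )) = { bool }.
In <elsepart> ::= <elsepart> <decl> void <body>: add FIRST(<decl> void <body>) = { bool }.
In <decl> ::= <program> bool <elsepart>: <elsepart> is at the end, add FOLLOW(<decl>) = { $, (, ), bool, void }.
Union: FOLLOW(<elsepart>) = { $, (, ), bool, void }.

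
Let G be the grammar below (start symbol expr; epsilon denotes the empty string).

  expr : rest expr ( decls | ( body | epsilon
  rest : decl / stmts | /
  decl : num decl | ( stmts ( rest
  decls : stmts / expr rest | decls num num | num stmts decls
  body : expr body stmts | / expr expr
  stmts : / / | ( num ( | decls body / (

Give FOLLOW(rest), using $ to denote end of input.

In expr : rest expr ( decls: add FIRST(expr ( decls) = { (, /, num }.
In decl : ( stmts ( rest: rest is at the end, add FOLLOW(decl) = { / }.
In decls : stmts / expr rest: rest is at the end, add FOLLOW(decls) = { $, (, /, num }.
Union: FOLLOW(rest) = { $, (, /, num }.

{ $, (, /, num }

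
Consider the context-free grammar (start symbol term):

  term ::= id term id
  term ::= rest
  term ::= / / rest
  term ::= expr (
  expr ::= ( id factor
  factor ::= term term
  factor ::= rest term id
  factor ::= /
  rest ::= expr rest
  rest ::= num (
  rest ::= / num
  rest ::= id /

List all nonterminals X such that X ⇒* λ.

{ } (none)

No nonterminal has an empty production or an RHS whose symbols are all nullable.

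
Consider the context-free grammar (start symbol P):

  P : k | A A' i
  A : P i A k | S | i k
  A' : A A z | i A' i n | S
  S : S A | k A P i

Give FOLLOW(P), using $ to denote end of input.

{ $, i }

P is the start symbol, so $ ∈ FOLLOW(P).
In A : P i A k: add FIRST(i A k) = { i }.
In S : k A P i: add FIRST(i) = { i }.
Union: FOLLOW(P) = { $, i }.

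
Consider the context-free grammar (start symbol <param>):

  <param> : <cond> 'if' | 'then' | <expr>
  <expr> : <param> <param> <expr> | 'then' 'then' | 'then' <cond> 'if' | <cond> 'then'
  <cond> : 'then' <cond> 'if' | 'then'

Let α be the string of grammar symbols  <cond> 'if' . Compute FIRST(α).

Add FIRST(<cond>) = { 'then' }; <cond> is not nullable, stop.

{ 'then' }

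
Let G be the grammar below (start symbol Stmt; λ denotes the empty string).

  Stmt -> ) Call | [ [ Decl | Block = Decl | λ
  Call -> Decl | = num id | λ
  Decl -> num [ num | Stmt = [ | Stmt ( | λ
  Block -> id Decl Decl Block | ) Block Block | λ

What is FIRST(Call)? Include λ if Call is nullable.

From Call -> Decl: add FIRST(Decl) = { (, ), =, [, id, num, λ } (including λ since Decl is nullable).
Call -> = num id contributes {=}.
Call -> λ contributes λ.
Union: FIRST(Call) = { (, ), =, [, id, num, λ }.

{ (, ), =, [, id, num, λ }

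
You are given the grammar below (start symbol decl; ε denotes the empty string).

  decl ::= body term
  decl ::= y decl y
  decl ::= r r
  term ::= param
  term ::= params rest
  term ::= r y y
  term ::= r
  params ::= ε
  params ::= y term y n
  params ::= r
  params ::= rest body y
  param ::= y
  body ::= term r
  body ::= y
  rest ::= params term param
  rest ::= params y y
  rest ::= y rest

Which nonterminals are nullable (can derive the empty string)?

Directly nullable (have an ε-production): params.
No other nonterminal has a production whose RHS symbols are all nullable.

{ params }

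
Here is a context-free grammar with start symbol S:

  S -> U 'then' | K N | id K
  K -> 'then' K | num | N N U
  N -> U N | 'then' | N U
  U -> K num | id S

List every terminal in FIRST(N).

{ 'then', id, num }

From N -> U N: add FIRST(U) = { 'then', id, num }.
N -> 'then' contributes {'then'}.
From N -> N U: add FIRST(N) = { 'then', id, num }.
Union: FIRST(N) = { 'then', id, num }.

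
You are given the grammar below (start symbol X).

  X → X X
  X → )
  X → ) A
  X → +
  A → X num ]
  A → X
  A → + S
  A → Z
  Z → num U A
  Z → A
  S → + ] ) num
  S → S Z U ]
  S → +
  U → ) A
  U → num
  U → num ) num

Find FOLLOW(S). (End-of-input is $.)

In A → + S: S is at the end, add FOLLOW(A) = { $, ), +, ], num }.
In S → S Z U ]: add FIRST(Z U ]) = { ), +, num }.
Union: FOLLOW(S) = { $, ), +, ], num }.

{ $, ), +, ], num }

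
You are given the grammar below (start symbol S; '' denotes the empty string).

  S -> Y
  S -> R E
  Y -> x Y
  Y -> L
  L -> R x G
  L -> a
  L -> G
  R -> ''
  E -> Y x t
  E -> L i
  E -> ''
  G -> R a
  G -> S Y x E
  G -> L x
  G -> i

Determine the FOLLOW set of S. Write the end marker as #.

S is the start symbol, so # ∈ FOLLOW(S).
In G -> S Y x E: add FIRST(Y x E) = { a, i, x }.
Union: FOLLOW(S) = { #, a, i, x }.

{ #, a, i, x }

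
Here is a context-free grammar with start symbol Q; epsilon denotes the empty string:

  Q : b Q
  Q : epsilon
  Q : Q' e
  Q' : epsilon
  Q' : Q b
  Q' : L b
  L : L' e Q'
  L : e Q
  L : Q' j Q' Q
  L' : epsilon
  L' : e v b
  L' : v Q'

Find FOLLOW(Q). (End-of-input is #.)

{ #, b }

Q is the start symbol, so # ∈ FOLLOW(Q).
In Q : b Q: Q is at the end, add FOLLOW(Q) = { #, b }.
In Q' : Q b: add FIRST(b) = { b }.
In L : e Q: Q is at the end, add FOLLOW(L) = { b }.
In L : Q' j Q' Q: Q is at the end, add FOLLOW(L) = { b }.
Union: FOLLOW(Q) = { #, b }.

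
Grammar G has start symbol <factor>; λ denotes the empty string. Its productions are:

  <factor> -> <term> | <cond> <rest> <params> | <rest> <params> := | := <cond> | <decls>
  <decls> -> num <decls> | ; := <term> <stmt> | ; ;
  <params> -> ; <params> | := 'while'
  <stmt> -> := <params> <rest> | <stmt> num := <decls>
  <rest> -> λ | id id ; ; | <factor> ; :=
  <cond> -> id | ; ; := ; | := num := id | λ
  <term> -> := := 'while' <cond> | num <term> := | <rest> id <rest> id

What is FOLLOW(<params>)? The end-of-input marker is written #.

{ #, :=, ;, id, num }

In <factor> -> <cond> <rest> <params>: <params> is at the end, add FOLLOW(<factor>) = { #, ; }.
In <factor> -> <rest> <params> :=: add FIRST(:=) = { := }.
In <params> -> ; <params>: <params> is at the end, add FOLLOW(<params>) = { #, :=, ;, id, num }.
In <stmt> -> := <params> <rest>: add FIRST(<rest>)\{λ} = { :=, ;, id, num }.
  Since <rest> is nullable, also add FOLLOW(<stmt>) = { #, ;, num }.
Union: FOLLOW(<params>) = { #, :=, ;, id, num }.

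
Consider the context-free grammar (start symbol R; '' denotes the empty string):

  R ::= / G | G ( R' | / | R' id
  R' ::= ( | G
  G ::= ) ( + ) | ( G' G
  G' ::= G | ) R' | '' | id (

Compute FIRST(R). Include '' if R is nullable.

{ (, ), / }

R ::= / G contributes {/}.
From R ::= G ( R': add FIRST(G) = { (, ) }.
R ::= / contributes {/}.
From R ::= R' id: add FIRST(R') = { (, ) }.
Union: FIRST(R) = { (, ), / }.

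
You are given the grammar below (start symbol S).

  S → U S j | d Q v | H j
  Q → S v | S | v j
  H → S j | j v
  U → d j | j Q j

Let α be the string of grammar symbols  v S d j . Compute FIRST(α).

v is a terminal; add {v} and stop.

{ v }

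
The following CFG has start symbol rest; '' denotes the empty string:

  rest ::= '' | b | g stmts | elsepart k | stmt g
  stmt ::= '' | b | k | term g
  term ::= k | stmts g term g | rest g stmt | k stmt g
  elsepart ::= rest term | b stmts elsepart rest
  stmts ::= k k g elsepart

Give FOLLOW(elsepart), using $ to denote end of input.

{ $, b, g, k }

In rest ::= elsepart k: add FIRST(k) = { k }.
In elsepart ::= b stmts elsepart rest: add FIRST(rest)\{''} = { b, g, k }.
  Since rest is nullable, also add FOLLOW(elsepart) = { $, b, g, k }.
In stmts ::= k k g elsepart: elsepart is at the end, add FOLLOW(stmts) = { $, b, g, k }.
Union: FOLLOW(elsepart) = { $, b, g, k }.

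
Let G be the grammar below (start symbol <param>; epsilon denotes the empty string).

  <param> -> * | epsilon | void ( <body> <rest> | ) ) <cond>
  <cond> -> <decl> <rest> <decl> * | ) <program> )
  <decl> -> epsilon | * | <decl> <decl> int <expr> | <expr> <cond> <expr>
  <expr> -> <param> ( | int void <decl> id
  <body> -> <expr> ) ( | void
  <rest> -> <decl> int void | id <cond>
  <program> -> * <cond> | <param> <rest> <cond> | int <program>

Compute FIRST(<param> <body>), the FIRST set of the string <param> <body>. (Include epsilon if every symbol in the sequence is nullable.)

{ (, ), *, int, void }

Add FIRST(<param>)\{epsilon} = { ), *, void }; <param> is nullable, continue.
Add FIRST(<body>) = { (, ), *, int, void }; <body> is not nullable, stop.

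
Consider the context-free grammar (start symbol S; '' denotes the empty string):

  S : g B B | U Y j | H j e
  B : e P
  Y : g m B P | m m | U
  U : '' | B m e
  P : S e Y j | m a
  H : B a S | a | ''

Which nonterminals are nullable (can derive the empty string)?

Directly nullable (have an ''-production): U, H.
Y : U with every symbol nullable, so Y is nullable.
No other nonterminal has a production whose RHS symbols are all nullable.

{ H, U, Y }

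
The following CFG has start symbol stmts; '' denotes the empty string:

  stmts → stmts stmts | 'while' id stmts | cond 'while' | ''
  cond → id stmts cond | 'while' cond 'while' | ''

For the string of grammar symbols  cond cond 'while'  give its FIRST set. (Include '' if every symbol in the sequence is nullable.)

{ 'while', id }

Add FIRST(cond)\{''} = { 'while', id }; cond is nullable, continue.
Add FIRST(cond)\{''} = { 'while', id }; cond is nullable, continue.
'while' is a terminal; add {'while'} and stop.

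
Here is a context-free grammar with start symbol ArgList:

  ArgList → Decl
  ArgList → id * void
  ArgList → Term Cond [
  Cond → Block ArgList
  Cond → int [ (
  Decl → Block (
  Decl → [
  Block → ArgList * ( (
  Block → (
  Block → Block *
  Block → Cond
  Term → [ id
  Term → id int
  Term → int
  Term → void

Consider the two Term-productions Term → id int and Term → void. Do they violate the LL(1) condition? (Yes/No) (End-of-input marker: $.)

No

FIRST(id int) = { id } and FIRST(void) = { void }.
The FIRST sets are disjoint and neither alternative is nullable — no conflict.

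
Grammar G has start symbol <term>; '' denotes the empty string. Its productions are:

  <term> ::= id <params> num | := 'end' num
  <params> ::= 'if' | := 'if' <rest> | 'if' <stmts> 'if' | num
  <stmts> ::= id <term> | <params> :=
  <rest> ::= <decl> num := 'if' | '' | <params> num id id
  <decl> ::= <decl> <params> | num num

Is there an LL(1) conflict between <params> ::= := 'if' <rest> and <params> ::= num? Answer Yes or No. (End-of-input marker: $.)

FIRST(:= 'if' <rest>) = { := } and FIRST(num) = { num }.
The FIRST sets are disjoint and neither alternative is nullable — no conflict.

No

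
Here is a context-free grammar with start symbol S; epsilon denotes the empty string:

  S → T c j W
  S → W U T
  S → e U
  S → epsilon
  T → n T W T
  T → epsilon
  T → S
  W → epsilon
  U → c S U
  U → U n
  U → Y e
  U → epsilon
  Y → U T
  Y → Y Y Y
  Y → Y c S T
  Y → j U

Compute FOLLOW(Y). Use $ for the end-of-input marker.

In U → Y e: add FIRST(e) = { e }.
In Y → Y Y Y: add FIRST(Y Y)\{epsilon} = { c, e, j, n }.
  Since Y Y is nullable, also add FOLLOW(Y) = { c, e, j, n }.
In Y → Y Y Y: add FIRST(Y)\{epsilon} = { c, e, j, n }.
  Since Y is nullable, also add FOLLOW(Y) = { c, e, j, n }.
In Y → Y Y Y: Y is at the end, add FOLLOW(Y) = { c, e, j, n }.
In Y → Y c S T: add FIRST(c S T) = { c }.
Union: FOLLOW(Y) = { c, e, j, n }.

{ c, e, j, n }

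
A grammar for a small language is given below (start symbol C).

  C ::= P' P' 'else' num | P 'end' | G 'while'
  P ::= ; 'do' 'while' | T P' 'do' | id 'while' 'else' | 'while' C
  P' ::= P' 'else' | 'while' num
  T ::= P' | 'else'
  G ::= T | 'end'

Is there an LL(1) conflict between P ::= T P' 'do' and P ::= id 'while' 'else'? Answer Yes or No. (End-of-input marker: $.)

FIRST(T P' 'do') = { 'else', 'while' } and FIRST(id 'while' 'else') = { id }.
The FIRST sets are disjoint and neither alternative is nullable — no conflict.

No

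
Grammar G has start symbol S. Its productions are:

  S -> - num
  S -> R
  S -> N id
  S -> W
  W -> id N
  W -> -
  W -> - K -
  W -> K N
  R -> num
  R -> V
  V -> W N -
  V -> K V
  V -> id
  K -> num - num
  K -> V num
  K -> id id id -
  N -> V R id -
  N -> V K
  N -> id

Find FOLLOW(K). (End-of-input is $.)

In W -> - K -: add FIRST(-) = { - }.
In W -> K N: add FIRST(N) = { -, id, num }.
In V -> K V: add FIRST(V) = { -, id, num }.
In N -> V K: K is at the end, add FOLLOW(N) = { $, -, id, num }.
Union: FOLLOW(K) = { $, -, id, num }.

{ $, -, id, num }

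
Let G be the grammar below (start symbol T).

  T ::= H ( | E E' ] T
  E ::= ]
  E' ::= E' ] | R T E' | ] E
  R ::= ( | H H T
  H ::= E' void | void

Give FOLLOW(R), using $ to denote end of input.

In E' ::= R T E': add FIRST(T E') = { (, ], void }.
Union: FOLLOW(R) = { (, ], void }.

{ (, ], void }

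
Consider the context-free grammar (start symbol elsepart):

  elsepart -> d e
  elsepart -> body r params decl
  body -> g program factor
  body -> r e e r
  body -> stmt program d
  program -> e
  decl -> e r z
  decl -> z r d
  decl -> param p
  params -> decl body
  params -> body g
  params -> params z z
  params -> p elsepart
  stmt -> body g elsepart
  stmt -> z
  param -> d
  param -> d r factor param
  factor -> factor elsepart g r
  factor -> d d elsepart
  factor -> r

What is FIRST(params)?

{ d, e, g, p, r, z }

From params -> decl body: add FIRST(decl) = { d, e, z }.
From params -> body g: add FIRST(body) = { g, r, z }.
From params -> params z z: add FIRST(params) = { d, e, g, p, r, z }.
params -> p elsepart contributes {p}.
Union: FIRST(params) = { d, e, g, p, r, z }.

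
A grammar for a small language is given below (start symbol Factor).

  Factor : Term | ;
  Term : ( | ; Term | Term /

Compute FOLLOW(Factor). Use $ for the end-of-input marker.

Factor is the start symbol, so $ ∈ FOLLOW(Factor).
Union: FOLLOW(Factor) = { $ }.

{ $ }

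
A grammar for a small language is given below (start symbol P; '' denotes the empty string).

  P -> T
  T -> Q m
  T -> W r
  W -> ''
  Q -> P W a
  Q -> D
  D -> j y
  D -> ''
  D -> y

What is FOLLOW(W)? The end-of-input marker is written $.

In T -> W r: add FIRST(r) = { r }.
In Q -> P W a: add FIRST(a) = { a }.
Union: FOLLOW(W) = { a, r }.

{ a, r }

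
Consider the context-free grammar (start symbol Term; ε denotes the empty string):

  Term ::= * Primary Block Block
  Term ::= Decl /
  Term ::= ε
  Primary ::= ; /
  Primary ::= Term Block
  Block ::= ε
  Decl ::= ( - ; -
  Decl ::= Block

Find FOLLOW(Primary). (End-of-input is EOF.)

{ EOF }

In Term ::= * Primary Block Block: add FIRST(Block Block)\{ε} = {  }.
  Since Block Block is nullable, also add FOLLOW(Term) = { EOF }.
Union: FOLLOW(Primary) = { EOF }.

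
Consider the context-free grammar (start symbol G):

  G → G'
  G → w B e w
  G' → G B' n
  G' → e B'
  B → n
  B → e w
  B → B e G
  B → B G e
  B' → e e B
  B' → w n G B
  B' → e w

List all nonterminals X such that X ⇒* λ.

{ } (none)

No nonterminal has an empty production or an RHS whose symbols are all nullable.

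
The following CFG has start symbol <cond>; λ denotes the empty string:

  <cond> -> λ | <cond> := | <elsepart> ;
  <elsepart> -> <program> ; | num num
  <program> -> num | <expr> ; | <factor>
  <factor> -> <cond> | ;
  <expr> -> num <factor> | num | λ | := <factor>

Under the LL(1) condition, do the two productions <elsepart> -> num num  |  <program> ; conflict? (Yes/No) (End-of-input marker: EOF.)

Yes

FIRST(num num) = { num } and FIRST(<program> ;) = { :=, ;, num }.
Both contain num, so the two alternatives are not disjoint — LL(1) conflict.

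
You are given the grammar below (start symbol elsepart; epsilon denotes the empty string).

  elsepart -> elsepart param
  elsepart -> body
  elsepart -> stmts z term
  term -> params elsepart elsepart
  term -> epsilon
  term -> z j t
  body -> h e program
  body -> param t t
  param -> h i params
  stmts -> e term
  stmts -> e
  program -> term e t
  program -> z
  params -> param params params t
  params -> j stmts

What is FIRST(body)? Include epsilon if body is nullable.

{ h }

body -> h e program contributes {h}.
From body -> param t t: add FIRST(param) = { h }.
Union: FIRST(body) = { h }.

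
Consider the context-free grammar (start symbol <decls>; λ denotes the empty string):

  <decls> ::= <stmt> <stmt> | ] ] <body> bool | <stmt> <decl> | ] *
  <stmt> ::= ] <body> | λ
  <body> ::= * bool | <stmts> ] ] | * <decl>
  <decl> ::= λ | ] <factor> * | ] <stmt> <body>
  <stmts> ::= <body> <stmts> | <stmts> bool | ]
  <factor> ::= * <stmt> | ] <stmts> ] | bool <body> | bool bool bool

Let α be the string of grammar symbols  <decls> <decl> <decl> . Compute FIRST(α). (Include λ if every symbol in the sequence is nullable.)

{ ], λ }

Add FIRST(<decls>)\{λ} = { ] }; <decls> is nullable, continue.
Add FIRST(<decl>)\{λ} = { ] }; <decl> is nullable, continue.
Add FIRST(<decl>)\{λ} = { ] }; <decl> is nullable, continue.
Every symbol is nullable, so include λ.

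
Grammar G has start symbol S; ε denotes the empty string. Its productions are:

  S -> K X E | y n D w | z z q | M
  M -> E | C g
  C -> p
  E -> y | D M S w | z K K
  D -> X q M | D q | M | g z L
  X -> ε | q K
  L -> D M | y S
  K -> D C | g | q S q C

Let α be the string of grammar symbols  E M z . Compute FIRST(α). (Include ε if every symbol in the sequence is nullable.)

Add FIRST(E) = { g, p, q, y, z }; E is not nullable, stop.

{ g, p, q, y, z }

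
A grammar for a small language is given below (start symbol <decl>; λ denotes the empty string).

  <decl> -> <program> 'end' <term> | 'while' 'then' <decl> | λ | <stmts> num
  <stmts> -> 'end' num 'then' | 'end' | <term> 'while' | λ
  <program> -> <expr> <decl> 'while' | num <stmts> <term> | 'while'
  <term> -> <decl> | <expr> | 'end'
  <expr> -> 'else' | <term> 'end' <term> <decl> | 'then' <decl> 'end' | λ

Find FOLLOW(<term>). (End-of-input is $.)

In <decl> -> <program> 'end' <term>: <term> is at the end, add FOLLOW(<decl>) = { $, 'else', 'end', 'then', 'while', num }.
In <stmts> -> <term> 'while': add FIRST('while') = { 'while' }.
In <program> -> num <stmts> <term>: <term> is at the end, add FOLLOW(<program>) = { 'end' }.
In <expr> -> <term> 'end' <term> <decl>: add FIRST('end' <term> <decl>) = { 'end' }.
In <expr> -> <term> 'end' <term> <decl>: add FIRST(<decl>)\{λ} = { 'else', 'end', 'then', 'while', num }.
  Since <decl> is nullable, also add FOLLOW(<expr>) = { $, 'else', 'end', 'then', 'while', num }.
Union: FOLLOW(<term>) = { $, 'else', 'end', 'then', 'while', num }.

{ $, 'else', 'end', 'then', 'while', num }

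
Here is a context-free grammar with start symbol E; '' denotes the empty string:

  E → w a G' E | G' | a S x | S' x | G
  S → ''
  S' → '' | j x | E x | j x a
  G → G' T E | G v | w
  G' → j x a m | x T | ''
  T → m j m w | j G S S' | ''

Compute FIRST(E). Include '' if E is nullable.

{ a, j, m, v, w, x, '' }

E → w a G' E contributes {w}.
From E → G': add FIRST(G') = { j, x, '' } (including '' since G' is nullable).
E → a S x contributes {a}.
From E → S' x: S' nullable, take FIRST(S') ∪ {x} = { a, j, m, v, w, x }.
From E → G: add FIRST(G) = { a, j, m, v, w, x, '' } (including '' since G is nullable).
Union: FIRST(E) = { a, j, m, v, w, x, '' }.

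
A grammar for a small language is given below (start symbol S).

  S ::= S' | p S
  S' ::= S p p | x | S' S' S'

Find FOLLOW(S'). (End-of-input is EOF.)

{ EOF, p, x }

In S ::= S': S' is at the end, add FOLLOW(S) = { EOF, p }.
In S' ::= S' S' S': add FIRST(S' S') = { p, x }.
In S' ::= S' S' S': add FIRST(S') = { p, x }.
In S' ::= S' S' S': S' is at the end, add FOLLOW(S') = { EOF, p, x }.
Union: FOLLOW(S') = { EOF, p, x }.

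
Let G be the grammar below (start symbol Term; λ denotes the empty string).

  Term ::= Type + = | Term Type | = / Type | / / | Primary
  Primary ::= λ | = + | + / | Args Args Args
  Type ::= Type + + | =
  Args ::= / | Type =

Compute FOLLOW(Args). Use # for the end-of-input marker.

In Primary ::= Args Args Args: add FIRST(Args Args) = { /, = }.
In Primary ::= Args Args Args: add FIRST(Args) = { /, = }.
In Primary ::= Args Args Args: Args is at the end, add FOLLOW(Primary) = { #, = }.
Union: FOLLOW(Args) = { #, /, = }.

{ #, /, = }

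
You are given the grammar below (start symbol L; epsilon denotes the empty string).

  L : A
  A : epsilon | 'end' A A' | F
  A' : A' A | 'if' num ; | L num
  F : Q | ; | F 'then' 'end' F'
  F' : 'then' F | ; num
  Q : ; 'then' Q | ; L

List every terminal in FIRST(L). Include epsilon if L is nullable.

From L : A: add FIRST(A) = { 'end', ;, epsilon } (including epsilon since A is nullable).
Union: FIRST(L) = { 'end', ;, epsilon }.

{ 'end', ;, epsilon }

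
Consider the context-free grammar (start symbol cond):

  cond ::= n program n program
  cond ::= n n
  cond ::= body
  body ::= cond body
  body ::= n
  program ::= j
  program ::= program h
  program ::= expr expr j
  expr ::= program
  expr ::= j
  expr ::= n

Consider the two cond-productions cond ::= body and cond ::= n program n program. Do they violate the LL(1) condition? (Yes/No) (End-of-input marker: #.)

Yes

FIRST(body) = { n } and FIRST(n program n program) = { n }.
Both contain n, so the two alternatives are not disjoint — LL(1) conflict.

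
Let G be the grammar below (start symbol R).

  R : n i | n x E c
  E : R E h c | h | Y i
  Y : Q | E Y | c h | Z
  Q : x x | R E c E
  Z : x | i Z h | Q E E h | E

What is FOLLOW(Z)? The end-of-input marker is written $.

In Y : Z: Z is at the end, add FOLLOW(Y) = { i }.
In Z : i Z h: add FIRST(h) = { h }.
Union: FOLLOW(Z) = { h, i }.

{ h, i }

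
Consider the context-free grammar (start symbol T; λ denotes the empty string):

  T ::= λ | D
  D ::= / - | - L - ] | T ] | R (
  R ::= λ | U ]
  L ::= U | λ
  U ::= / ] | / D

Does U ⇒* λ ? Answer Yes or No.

Nullable nonterminals: L, R, T.
No production of U has an RHS whose symbols are all nullable, so U is not nullable.

No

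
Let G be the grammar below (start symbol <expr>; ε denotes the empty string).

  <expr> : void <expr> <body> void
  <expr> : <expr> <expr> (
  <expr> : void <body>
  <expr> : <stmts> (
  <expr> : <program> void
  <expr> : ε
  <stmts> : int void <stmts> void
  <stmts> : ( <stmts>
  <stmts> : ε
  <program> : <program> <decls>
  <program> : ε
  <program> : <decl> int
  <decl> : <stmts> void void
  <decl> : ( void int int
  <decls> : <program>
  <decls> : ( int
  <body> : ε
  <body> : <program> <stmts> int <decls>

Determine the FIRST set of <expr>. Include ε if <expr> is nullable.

{ (, int, void, ε }

<expr> : void <expr> <body> void contributes {void}.
From <expr> : <expr> <expr> (: <expr>, <expr> nullable, take FIRST(<expr>) ∪ FIRST(<expr>) ∪ {(} = { (, int, void }.
<expr> : void <body> contributes {void}.
From <expr> : <stmts> (: <stmts> nullable, take FIRST(<stmts>) ∪ {(} = { (, int }.
From <expr> : <program> void: <program> nullable, take FIRST(<program>) ∪ {void} = { (, int, void }.
<expr> : ε contributes ε.
Union: FIRST(<expr>) = { (, int, void, ε }.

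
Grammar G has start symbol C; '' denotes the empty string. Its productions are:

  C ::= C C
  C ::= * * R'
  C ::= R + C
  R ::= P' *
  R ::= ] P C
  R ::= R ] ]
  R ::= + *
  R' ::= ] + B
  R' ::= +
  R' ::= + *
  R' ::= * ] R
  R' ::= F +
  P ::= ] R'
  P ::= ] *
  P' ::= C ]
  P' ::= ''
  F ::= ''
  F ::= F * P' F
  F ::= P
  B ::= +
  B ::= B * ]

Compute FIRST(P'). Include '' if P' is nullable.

{ *, +, ], '' }

From P' ::= C ]: add FIRST(C) = { *, +, ] }.
P' ::= '' contributes ''.
Union: FIRST(P') = { *, +, ], '' }.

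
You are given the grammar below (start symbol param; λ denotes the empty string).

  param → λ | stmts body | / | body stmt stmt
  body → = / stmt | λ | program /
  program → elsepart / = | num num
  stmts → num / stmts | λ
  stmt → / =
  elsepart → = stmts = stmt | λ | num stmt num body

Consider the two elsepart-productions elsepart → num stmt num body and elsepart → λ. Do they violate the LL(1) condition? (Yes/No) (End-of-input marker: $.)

FIRST(num stmt num body) = { num } and FIRST(λ) = { λ }.
The second is nullable but FOLLOW(elsepart) = { / } is disjoint from FIRST of the first.

No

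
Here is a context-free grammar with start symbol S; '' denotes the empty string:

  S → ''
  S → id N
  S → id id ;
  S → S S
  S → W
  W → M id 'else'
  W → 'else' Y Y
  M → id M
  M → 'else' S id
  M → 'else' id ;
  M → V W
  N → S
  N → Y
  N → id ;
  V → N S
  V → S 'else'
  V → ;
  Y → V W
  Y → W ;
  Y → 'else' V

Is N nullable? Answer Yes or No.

N → S and each of S is nullable, so N ⇒* ''.

Yes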